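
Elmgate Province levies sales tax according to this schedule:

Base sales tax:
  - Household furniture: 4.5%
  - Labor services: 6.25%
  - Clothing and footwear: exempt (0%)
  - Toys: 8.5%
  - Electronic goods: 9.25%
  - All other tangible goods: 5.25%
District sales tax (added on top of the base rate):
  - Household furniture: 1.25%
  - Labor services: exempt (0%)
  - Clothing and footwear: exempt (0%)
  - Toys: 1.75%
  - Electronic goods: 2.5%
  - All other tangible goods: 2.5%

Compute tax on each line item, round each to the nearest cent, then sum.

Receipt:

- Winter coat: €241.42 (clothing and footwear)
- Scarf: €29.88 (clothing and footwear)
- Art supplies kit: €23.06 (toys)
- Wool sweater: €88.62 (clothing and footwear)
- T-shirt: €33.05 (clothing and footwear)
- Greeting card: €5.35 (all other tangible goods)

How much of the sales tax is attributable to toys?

Art supplies kit €23.06: toys → 8.5% + 1.75% district = 10.25% → €2.36
Tax on toys = €2.36

€2.36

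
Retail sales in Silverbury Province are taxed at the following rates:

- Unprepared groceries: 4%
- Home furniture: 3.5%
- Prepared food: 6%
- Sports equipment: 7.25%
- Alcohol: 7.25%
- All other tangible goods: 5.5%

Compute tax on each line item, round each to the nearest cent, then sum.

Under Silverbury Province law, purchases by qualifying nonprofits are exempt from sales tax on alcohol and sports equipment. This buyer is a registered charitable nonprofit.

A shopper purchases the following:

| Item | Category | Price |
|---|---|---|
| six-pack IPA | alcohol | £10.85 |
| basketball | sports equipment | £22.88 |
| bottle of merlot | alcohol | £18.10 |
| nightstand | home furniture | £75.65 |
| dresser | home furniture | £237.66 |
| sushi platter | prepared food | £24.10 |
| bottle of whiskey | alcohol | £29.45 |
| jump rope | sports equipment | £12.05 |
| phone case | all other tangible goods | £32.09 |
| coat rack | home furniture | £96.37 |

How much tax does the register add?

Six-pack IPA £10.85: alcohol, buyer-exempt → 0% → £0.00
Basketball £22.88: sports equipment, buyer-exempt → 0% → £0.00
Bottle of merlot £18.10: alcohol, buyer-exempt → 0% → £0.00
Nightstand £75.65: home furniture → 3.5% → £2.65
Dresser £237.66: home furniture → 3.5% → £8.32
Sushi platter £24.10: prepared food → 6% → £1.45
Bottle of whiskey £29.45: alcohol, buyer-exempt → 0% → £0.00
Jump rope £12.05: sports equipment, buyer-exempt → 0% → £0.00
Phone case £32.09: all other tangible goods → 5.5% → £1.76
Coat rack £96.37: home furniture → 3.5% → £3.37
Total tax = £2.65 + £8.32 + £1.45 + £1.76 + £3.37 = £17.55

£17.55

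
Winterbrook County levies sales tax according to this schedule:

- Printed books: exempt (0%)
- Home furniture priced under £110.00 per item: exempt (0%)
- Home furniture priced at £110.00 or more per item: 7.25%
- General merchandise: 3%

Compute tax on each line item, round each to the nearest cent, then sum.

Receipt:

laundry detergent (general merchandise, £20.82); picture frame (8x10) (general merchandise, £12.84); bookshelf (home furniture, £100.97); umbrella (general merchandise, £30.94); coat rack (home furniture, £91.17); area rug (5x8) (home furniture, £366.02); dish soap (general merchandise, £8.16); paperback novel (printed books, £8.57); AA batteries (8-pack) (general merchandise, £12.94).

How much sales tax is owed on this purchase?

£29.11

Laundry detergent £20.82: general merchandise → 3% → £0.62
Picture frame (8x10) £12.84: general merchandise → 3% → £0.39
Bookshelf £100.97: home furniture, under £110.00 → 0% → £0.00
Umbrella £30.94: general merchandise → 3% → £0.93
Coat rack £91.17: home furniture, under £110.00 → 0% → £0.00
Area rug (5x8) £366.02: home furniture, £110.00 or more → 7.25% → £26.54
Dish soap £8.16: general merchandise → 3% → £0.24
Paperback novel £8.57: printed books → 0% → £0.00
AA batteries (8-pack) £12.94: general merchandise → 3% → £0.39
Total tax = £0.62 + £0.39 + £0.93 + £26.54 + £0.24 + £0.39 = £29.11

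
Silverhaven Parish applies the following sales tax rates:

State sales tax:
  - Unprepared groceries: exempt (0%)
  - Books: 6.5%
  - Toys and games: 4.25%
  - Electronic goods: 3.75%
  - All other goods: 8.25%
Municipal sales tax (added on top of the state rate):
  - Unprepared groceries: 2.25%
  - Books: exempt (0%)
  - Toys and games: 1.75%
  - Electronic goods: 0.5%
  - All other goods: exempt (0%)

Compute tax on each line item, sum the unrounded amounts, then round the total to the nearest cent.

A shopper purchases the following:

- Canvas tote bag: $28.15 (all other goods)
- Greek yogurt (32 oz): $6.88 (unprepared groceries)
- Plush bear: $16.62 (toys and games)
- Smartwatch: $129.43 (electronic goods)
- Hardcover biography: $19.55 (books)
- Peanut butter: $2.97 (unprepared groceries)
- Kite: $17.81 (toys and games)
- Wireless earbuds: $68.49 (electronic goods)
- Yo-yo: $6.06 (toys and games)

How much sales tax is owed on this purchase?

$14.66

Canvas tote bag $28.15: all other goods → 8.25% + 0% municipal = 8.25% → $2.322375
Greek yogurt (32 oz) $6.88: unprepared groceries → 0% + 2.25% municipal = 2.25% → $0.1548
Plush bear $16.62: toys and games → 4.25% + 1.75% municipal = 6% → $0.9972
Smartwatch $129.43: electronic goods → 3.75% + 0.5% municipal = 4.25% → $5.500775
Hardcover biography $19.55: books → 6.5% + 0% municipal = 6.5% → $1.27075
Peanut butter $2.97: unprepared groceries → 0% + 2.25% municipal = 2.25% → $0.066825
Kite $17.81: toys and games → 4.25% + 1.75% municipal = 6% → $1.0686
Wireless earbuds $68.49: electronic goods → 3.75% + 0.5% municipal = 4.25% → $2.910825
Yo-yo $6.06: toys and games → 4.25% + 1.75% municipal = 6% → $0.3636
Unrounded tax sum = $14.65575 → $14.66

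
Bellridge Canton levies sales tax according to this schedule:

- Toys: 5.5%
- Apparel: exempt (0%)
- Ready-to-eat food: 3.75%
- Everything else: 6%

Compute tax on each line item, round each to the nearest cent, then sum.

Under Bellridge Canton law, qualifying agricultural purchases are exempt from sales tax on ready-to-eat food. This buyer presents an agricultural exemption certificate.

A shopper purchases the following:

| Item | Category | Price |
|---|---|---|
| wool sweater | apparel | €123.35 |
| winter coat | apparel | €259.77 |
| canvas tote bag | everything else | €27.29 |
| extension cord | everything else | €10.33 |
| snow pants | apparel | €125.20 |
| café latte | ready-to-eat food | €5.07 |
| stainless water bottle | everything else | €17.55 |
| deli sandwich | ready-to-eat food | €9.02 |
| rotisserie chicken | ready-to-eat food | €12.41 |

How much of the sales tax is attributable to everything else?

Canvas tote bag €27.29: everything else → 6% → €1.64
Extension cord €10.33: everything else → 6% → €0.62
Stainless water bottle €17.55: everything else → 6% → €1.05
Tax on everything else = €1.64 + €0.62 + €1.05 = €3.31

€3.31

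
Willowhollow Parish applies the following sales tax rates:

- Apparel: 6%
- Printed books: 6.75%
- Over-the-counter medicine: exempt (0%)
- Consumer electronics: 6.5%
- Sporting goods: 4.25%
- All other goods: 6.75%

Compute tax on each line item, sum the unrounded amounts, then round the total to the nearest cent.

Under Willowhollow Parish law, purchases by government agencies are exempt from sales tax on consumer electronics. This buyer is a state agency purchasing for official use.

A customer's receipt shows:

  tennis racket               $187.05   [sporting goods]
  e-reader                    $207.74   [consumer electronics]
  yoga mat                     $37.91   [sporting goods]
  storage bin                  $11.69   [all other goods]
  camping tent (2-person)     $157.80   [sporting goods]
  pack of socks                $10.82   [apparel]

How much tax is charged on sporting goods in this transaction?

Tennis racket $187.05: sporting goods → 4.25% → $7.949625
Yoga mat $37.91: sporting goods → 4.25% → $1.611175
Camping tent (2-person) $157.80: sporting goods → 4.25% → $6.7065
Tax on sporting goods: unrounded sum = $16.2673 → $16.27

$16.27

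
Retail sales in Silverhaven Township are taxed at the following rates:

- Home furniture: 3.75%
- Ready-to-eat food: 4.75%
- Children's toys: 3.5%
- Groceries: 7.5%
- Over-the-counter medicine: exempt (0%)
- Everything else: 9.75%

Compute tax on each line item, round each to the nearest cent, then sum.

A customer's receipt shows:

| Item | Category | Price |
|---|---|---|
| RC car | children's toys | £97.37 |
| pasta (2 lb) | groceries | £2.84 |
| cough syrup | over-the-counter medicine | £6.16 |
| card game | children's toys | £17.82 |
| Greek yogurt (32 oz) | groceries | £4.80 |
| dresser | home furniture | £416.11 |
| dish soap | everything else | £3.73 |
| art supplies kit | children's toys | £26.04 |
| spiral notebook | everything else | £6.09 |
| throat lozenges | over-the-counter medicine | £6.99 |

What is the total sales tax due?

£22.06

RC car £97.37: children's toys → 3.5% → £3.41
Pasta (2 lb) £2.84: groceries → 7.5% → £0.21
Cough syrup £6.16: over-the-counter medicine → 0% → £0.00
Card game £17.82: children's toys → 3.5% → £0.62
Greek yogurt (32 oz) £4.80: groceries → 7.5% → £0.36
Dresser £416.11: home furniture → 3.75% → £15.60
Dish soap £3.73: everything else → 9.75% → £0.36
Art supplies kit £26.04: children's toys → 3.5% → £0.91
Spiral notebook £6.09: everything else → 9.75% → £0.59
Throat lozenges £6.99: over-the-counter medicine → 0% → £0.00
Total tax = £3.41 + £0.21 + £0.62 + £0.36 + £15.60 + £0.36 + £0.91 + £0.59 = £22.06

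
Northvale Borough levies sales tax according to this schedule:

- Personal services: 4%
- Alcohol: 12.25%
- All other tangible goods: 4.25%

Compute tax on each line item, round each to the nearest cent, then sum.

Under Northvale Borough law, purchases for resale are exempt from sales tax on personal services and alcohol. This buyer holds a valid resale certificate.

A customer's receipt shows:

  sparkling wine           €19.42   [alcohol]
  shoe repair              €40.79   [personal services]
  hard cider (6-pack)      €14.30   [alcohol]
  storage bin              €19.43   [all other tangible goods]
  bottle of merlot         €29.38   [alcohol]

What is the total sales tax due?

€0.83

Sparkling wine €19.42: alcohol, buyer-exempt → 0% → €0.00
Shoe repair €40.79: personal services, buyer-exempt → 0% → €0.00
Hard cider (6-pack) €14.30: alcohol, buyer-exempt → 0% → €0.00
Storage bin €19.43: all other tangible goods → 4.25% → €0.83
Bottle of merlot €29.38: alcohol, buyer-exempt → 0% → €0.00
Total tax = €0.83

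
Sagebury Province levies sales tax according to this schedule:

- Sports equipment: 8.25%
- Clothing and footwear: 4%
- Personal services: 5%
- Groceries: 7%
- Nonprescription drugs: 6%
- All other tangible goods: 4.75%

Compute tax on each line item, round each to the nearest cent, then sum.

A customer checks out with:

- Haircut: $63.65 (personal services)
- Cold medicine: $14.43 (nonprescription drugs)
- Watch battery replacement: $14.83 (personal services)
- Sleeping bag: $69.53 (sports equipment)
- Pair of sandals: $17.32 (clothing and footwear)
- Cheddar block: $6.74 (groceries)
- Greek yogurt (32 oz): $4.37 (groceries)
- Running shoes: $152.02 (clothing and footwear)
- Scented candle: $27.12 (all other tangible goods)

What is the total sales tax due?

Haircut $63.65: personal services → 5% → $3.18
Cold medicine $14.43: nonprescription drugs → 6% → $0.87
Watch battery replacement $14.83: personal services → 5% → $0.74
Sleeping bag $69.53: sports equipment → 8.25% → $5.74
Pair of sandals $17.32: clothing and footwear → 4% → $0.69
Cheddar block $6.74: groceries → 7% → $0.47
Greek yogurt (32 oz) $4.37: groceries → 7% → $0.31
Running shoes $152.02: clothing and footwear → 4% → $6.08
Scented candle $27.12: all other tangible goods → 4.75% → $1.29
Total tax = $3.18 + $0.87 + $0.74 + $5.74 + $0.69 + $0.47 + $0.31 + $6.08 + $1.29 = $19.37

$19.37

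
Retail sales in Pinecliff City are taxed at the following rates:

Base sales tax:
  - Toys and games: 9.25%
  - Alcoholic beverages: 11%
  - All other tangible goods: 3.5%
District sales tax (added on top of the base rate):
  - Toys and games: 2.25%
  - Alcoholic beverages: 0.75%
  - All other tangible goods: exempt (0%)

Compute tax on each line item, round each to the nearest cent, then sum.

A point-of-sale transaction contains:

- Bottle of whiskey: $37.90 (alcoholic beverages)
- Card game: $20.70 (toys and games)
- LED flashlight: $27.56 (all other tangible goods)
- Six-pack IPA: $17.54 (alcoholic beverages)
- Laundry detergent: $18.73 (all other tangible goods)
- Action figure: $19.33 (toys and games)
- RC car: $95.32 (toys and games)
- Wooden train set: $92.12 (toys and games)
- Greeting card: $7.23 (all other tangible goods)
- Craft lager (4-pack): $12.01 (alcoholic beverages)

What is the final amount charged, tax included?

$384.38

Bottle of whiskey $37.90: alcoholic beverages → 11% + 0.75% district = 11.75% → $4.45
Card game $20.70: toys and games → 9.25% + 2.25% district = 11.5% → $2.38
LED flashlight $27.56: all other tangible goods → 3.5% + 0% district = 3.5% → $0.96
Six-pack IPA $17.54: alcoholic beverages → 11% + 0.75% district = 11.75% → $2.06
Laundry detergent $18.73: all other tangible goods → 3.5% + 0% district = 3.5% → $0.66
Action figure $19.33: toys and games → 9.25% + 2.25% district = 11.5% → $2.22
RC car $95.32: toys and games → 9.25% + 2.25% district = 11.5% → $10.96
Wooden train set $92.12: toys and games → 9.25% + 2.25% district = 11.5% → $10.59
Greeting card $7.23: all other tangible goods → 3.5% + 0% district = 3.5% → $0.25
Craft lager (4-pack) $12.01: alcoholic beverages → 11% + 0.75% district = 11.75% → $1.41
Subtotal = $348.44; tax = $35.94; total due = $384.38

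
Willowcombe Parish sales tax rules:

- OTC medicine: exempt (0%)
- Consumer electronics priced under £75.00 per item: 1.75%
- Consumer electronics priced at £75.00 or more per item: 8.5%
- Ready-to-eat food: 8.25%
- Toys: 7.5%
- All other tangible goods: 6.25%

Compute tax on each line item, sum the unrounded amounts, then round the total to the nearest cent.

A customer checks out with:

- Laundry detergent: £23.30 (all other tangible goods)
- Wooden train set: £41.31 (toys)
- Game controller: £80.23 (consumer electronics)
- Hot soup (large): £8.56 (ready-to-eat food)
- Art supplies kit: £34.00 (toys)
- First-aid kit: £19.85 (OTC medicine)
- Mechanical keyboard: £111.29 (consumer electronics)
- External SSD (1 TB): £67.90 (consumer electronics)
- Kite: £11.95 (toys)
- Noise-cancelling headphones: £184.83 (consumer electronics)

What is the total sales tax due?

£41.88

Laundry detergent £23.30: all other tangible goods → 6.25% → £1.45625
Wooden train set £41.31: toys → 7.5% → £3.09825
Game controller £80.23: consumer electronics, £75.00 or more → 8.5% → £6.81955
Hot soup (large) £8.56: ready-to-eat food → 8.25% → £0.7062
Art supplies kit £34.00: toys → 7.5% → £2.55
First-aid kit £19.85: OTC medicine → 0% → £0.00
Mechanical keyboard £111.29: consumer electronics, £75.00 or more → 8.5% → £9.45965
External SSD (1 TB) £67.90: consumer electronics, under £75.00 → 1.75% → £1.18825
Kite £11.95: toys → 7.5% → £0.89625
Noise-cancelling headphones £184.83: consumer electronics, £75.00 or more → 8.5% → £15.71055
Unrounded tax sum = £41.88495 → £41.88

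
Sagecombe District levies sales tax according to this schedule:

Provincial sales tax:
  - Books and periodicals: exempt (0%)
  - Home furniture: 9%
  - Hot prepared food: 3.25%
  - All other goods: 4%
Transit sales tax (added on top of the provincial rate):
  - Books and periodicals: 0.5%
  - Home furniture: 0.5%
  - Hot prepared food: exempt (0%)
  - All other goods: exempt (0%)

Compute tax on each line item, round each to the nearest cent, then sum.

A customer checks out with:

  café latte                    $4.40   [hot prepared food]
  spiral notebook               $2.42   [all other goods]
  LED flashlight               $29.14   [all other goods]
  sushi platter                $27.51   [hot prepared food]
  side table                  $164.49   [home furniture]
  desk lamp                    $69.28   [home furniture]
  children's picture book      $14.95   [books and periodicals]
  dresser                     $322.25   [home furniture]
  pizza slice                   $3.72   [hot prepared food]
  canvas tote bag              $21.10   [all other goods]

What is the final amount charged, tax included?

Café latte $4.40: hot prepared food → 3.25% + 0% transit = 3.25% → $0.14
Spiral notebook $2.42: all other goods → 4% + 0% transit = 4% → $0.10
LED flashlight $29.14: all other goods → 4% + 0% transit = 4% → $1.17
Sushi platter $27.51: hot prepared food → 3.25% + 0% transit = 3.25% → $0.89
Side table $164.49: home furniture → 9% + 0.5% transit = 9.5% → $15.63
Desk lamp $69.28: home furniture → 9% + 0.5% transit = 9.5% → $6.58
Children's picture book $14.95: books and periodicals → 0% + 0.5% transit = 0.5% → $0.07
Dresser $322.25: home furniture → 9% + 0.5% transit = 9.5% → $30.61
Pizza slice $3.72: hot prepared food → 3.25% + 0% transit = 3.25% → $0.12
Canvas tote bag $21.10: all other goods → 4% + 0% transit = 4% → $0.84
Subtotal = $659.26; tax = $56.15; total due = $715.41

$715.41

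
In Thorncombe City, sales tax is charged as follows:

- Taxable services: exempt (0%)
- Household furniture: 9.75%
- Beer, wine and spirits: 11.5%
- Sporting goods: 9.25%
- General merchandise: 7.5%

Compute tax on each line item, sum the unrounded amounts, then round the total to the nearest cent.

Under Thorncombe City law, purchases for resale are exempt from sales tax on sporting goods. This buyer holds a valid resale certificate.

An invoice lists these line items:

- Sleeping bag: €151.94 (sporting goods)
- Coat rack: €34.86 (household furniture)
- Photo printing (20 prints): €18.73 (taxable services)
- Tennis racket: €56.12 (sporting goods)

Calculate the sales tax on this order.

€3.40

Sleeping bag €151.94: sporting goods, buyer-exempt → 0% → €0.00
Coat rack €34.86: household furniture → 9.75% → €3.39885
Photo printing (20 prints) €18.73: taxable services → 0% → €0.00
Tennis racket €56.12: sporting goods, buyer-exempt → 0% → €0.00
Unrounded tax sum = €3.39885 → €3.40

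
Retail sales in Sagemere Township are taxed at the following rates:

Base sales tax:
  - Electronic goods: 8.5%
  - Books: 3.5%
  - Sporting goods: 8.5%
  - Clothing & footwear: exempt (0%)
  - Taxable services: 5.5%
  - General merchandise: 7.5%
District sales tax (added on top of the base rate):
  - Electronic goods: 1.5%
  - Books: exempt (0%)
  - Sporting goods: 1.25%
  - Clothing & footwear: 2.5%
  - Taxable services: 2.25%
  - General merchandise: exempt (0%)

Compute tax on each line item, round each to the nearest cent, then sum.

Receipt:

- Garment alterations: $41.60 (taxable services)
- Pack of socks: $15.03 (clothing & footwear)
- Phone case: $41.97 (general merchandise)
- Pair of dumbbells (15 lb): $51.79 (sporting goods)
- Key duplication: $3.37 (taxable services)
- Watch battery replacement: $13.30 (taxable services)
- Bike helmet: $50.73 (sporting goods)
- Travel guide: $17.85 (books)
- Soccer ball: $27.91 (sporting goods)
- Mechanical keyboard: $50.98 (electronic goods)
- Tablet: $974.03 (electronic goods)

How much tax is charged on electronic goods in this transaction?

Mechanical keyboard $50.98: electronic goods → 8.5% + 1.5% district = 10% → $5.10
Tablet $974.03: electronic goods → 8.5% + 1.5% district = 10% → $97.40
Tax on electronic goods = $5.10 + $97.40 = $102.50

$102.50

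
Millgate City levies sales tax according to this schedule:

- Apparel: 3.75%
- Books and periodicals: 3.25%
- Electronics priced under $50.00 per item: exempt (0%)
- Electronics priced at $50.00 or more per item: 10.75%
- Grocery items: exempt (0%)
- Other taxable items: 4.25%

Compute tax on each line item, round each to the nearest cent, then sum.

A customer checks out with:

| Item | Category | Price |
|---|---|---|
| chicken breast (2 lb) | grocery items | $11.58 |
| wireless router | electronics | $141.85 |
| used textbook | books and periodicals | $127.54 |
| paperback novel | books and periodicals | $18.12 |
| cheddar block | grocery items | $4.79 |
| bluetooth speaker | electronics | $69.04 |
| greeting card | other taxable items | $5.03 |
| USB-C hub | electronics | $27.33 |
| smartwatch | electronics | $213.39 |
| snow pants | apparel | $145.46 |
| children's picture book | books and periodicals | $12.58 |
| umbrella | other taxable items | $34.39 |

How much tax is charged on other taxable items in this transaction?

Greeting card $5.03: other taxable items → 4.25% → $0.21
Umbrella $34.39: other taxable items → 4.25% → $1.46
Tax on other taxable items = $0.21 + $1.46 = $1.67

$1.67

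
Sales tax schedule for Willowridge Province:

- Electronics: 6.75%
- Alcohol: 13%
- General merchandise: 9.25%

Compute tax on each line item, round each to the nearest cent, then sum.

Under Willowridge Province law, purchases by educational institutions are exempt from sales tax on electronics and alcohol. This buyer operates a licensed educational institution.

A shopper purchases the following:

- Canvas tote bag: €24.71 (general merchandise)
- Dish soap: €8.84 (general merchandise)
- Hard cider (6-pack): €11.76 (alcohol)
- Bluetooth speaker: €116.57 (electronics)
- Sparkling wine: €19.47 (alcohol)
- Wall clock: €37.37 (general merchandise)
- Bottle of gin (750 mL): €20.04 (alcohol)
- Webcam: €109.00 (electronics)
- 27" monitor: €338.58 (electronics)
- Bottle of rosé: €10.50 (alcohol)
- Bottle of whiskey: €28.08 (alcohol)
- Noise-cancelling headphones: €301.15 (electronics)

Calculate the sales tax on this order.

Canvas tote bag €24.71: general merchandise → 9.25% → €2.29
Dish soap €8.84: general merchandise → 9.25% → €0.82
Hard cider (6-pack) €11.76: alcohol, buyer-exempt → 0% → €0.00
Bluetooth speaker €116.57: electronics, buyer-exempt → 0% → €0.00
Sparkling wine €19.47: alcohol, buyer-exempt → 0% → €0.00
Wall clock €37.37: general merchandise → 9.25% → €3.46
Bottle of gin (750 mL) €20.04: alcohol, buyer-exempt → 0% → €0.00
Webcam €109.00: electronics, buyer-exempt → 0% → €0.00
27" monitor €338.58: electronics, buyer-exempt → 0% → €0.00
Bottle of rosé €10.50: alcohol, buyer-exempt → 0% → €0.00
Bottle of whiskey €28.08: alcohol, buyer-exempt → 0% → €0.00
Noise-cancelling headphones €301.15: electronics, buyer-exempt → 0% → €0.00
Total tax = €2.29 + €0.82 + €3.46 = €6.57

€6.57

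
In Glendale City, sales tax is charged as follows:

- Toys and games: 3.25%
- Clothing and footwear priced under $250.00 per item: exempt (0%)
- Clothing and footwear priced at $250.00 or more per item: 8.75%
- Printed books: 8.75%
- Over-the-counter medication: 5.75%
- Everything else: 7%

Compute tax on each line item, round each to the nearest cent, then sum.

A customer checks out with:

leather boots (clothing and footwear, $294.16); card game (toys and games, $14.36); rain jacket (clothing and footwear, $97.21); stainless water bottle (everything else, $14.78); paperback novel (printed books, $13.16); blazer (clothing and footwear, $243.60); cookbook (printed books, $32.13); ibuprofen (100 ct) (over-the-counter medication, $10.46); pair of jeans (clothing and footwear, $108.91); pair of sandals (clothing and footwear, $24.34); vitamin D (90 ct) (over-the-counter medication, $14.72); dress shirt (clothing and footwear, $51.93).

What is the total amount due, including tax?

Leather boots $294.16: clothing and footwear, $250.00 or more → 8.75% → $25.74
Card game $14.36: toys and games → 3.25% → $0.47
Rain jacket $97.21: clothing and footwear, under $250.00 → 0% → $0.00
Stainless water bottle $14.78: everything else → 7% → $1.03
Paperback novel $13.16: printed books → 8.75% → $1.15
Blazer $243.60: clothing and footwear, under $250.00 → 0% → $0.00
Cookbook $32.13: printed books → 8.75% → $2.81
Ibuprofen (100 ct) $10.46: over-the-counter medication → 5.75% → $0.60
Pair of jeans $108.91: clothing and footwear, under $250.00 → 0% → $0.00
Pair of sandals $24.34: clothing and footwear, under $250.00 → 0% → $0.00
Vitamin D (90 ct) $14.72: over-the-counter medication → 5.75% → $0.85
Dress shirt $51.93: clothing and footwear, under $250.00 → 0% → $0.00
Subtotal = $919.76; tax = $32.65; total due = $952.41

$952.41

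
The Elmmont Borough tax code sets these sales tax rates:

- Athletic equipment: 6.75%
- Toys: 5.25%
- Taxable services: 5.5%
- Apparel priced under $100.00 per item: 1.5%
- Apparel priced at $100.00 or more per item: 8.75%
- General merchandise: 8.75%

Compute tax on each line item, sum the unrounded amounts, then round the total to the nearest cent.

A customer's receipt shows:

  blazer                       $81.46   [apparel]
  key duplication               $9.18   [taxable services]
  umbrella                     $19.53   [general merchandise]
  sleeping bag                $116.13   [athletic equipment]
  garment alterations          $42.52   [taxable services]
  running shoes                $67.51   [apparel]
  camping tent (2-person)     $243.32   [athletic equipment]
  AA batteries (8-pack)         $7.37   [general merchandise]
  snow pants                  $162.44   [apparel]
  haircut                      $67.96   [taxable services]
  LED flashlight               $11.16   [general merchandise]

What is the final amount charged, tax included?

Blazer $81.46: apparel, under $100.00 → 1.5% → $1.2219
Key duplication $9.18: taxable services → 5.5% → $0.5049
Umbrella $19.53: general merchandise → 8.75% → $1.708875
Sleeping bag $116.13: athletic equipment → 6.75% → $7.838775
Garment alterations $42.52: taxable services → 5.5% → $2.3386
Running shoes $67.51: apparel, under $100.00 → 1.5% → $1.01265
Camping tent (2-person) $243.32: athletic equipment → 6.75% → $16.4241
AA batteries (8-pack) $7.37: general merchandise → 8.75% → $0.644875
Snow pants $162.44: apparel, $100.00 or more → 8.75% → $14.2135
Haircut $67.96: taxable services → 5.5% → $3.7378
LED flashlight $11.16: general merchandise → 8.75% → $0.9765
Subtotal = $828.58; unrounded tax = $50.622475 → $50.62; total due = $879.20

$879.20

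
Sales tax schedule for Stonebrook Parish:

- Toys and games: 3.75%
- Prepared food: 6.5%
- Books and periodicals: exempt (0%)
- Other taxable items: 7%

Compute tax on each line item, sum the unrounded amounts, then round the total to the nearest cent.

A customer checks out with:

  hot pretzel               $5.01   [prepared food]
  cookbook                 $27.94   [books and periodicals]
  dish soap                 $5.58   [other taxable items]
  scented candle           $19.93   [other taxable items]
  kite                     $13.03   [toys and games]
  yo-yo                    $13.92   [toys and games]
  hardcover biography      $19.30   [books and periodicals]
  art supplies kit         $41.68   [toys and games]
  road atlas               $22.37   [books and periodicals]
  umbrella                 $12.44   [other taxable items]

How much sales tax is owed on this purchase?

Hot pretzel $5.01: prepared food → 6.5% → $0.32565
Cookbook $27.94: books and periodicals → 0% → $0.00
Dish soap $5.58: other taxable items → 7% → $0.3906
Scented candle $19.93: other taxable items → 7% → $1.3951
Kite $13.03: toys and games → 3.75% → $0.488625
Yo-yo $13.92: toys and games → 3.75% → $0.522
Hardcover biography $19.30: books and periodicals → 0% → $0.00
Art supplies kit $41.68: toys and games → 3.75% → $1.563
Road atlas $22.37: books and periodicals → 0% → $0.00
Umbrella $12.44: other taxable items → 7% → $0.8708
Unrounded tax sum = $5.555775 → $5.56

$5.56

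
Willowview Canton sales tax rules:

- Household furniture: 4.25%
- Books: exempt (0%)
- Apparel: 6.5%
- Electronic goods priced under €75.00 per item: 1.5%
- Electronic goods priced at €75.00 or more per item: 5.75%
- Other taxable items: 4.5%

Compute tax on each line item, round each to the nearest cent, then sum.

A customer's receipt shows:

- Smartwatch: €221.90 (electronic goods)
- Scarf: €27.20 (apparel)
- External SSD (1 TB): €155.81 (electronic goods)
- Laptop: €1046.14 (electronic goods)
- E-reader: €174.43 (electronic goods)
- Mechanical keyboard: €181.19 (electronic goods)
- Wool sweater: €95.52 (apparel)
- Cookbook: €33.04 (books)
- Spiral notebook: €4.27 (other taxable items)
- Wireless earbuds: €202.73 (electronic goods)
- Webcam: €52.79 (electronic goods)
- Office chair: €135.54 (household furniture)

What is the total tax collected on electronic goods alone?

Smartwatch €221.90: electronic goods, €75.00 or more → 5.75% → €12.76
External SSD (1 TB) €155.81: electronic goods, €75.00 or more → 5.75% → €8.96
Laptop €1046.14: electronic goods, €75.00 or more → 5.75% → €60.15
E-reader €174.43: electronic goods, €75.00 or more → 5.75% → €10.03
Mechanical keyboard €181.19: electronic goods, €75.00 or more → 5.75% → €10.42
Wireless earbuds €202.73: electronic goods, €75.00 or more → 5.75% → €11.66
Webcam €52.79: electronic goods, under €75.00 → 1.5% → €0.79
Tax on electronic goods = €12.76 + €8.96 + €60.15 + €10.03 + €10.42 + €11.66 + €0.79 = €114.77

€114.77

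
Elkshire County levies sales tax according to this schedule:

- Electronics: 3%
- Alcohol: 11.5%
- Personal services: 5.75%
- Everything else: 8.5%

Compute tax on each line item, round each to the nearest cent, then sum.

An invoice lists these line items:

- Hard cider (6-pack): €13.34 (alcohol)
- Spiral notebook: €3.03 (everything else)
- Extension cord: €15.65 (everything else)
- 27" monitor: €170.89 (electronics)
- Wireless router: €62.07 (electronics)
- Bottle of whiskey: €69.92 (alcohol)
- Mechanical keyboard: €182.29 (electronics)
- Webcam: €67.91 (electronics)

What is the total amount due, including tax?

€610.76

Hard cider (6-pack) €13.34: alcohol → 11.5% → €1.53
Spiral notebook €3.03: everything else → 8.5% → €0.26
Extension cord €15.65: everything else → 8.5% → €1.33
27" monitor €170.89: electronics → 3% → €5.13
Wireless router €62.07: electronics → 3% → €1.86
Bottle of whiskey €69.92: alcohol → 11.5% → €8.04
Mechanical keyboard €182.29: electronics → 3% → €5.47
Webcam €67.91: electronics → 3% → €2.04
Subtotal = €585.10; tax = €25.66; total due = €610.76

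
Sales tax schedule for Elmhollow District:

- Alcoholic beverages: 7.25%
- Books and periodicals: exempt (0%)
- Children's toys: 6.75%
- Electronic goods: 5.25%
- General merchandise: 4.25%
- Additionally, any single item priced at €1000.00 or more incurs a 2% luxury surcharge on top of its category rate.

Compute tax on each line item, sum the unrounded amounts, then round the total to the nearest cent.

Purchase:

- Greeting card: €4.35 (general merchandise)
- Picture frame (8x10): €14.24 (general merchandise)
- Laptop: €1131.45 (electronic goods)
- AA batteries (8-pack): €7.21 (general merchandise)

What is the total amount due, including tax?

Greeting card €4.35: general merchandise → 4.25% → €0.184875
Picture frame (8x10) €14.24: general merchandise → 4.25% → €0.6052
Laptop €1131.45: electronic goods → 5.25% + 2% surcharge = 7.25% → €82.030125
AA batteries (8-pack) €7.21: general merchandise → 4.25% → €0.306425
Subtotal = €1157.25; unrounded tax = €83.126625 → €83.13; total due = €1240.38

€1240.38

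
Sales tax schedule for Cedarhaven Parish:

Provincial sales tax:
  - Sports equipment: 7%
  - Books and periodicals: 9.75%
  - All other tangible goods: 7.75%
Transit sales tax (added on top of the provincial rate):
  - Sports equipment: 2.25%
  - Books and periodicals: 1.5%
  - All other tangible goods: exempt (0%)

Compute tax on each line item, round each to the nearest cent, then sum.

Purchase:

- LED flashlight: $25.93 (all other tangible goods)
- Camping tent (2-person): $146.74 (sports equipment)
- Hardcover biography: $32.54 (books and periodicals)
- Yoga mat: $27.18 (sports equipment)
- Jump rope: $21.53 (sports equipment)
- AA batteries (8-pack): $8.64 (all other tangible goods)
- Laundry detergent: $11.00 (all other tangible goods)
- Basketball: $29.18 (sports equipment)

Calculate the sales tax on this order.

$27.96

LED flashlight $25.93: all other tangible goods → 7.75% + 0% transit = 7.75% → $2.01
Camping tent (2-person) $146.74: sports equipment → 7% + 2.25% transit = 9.25% → $13.57
Hardcover biography $32.54: books and periodicals → 9.75% + 1.5% transit = 11.25% → $3.66
Yoga mat $27.18: sports equipment → 7% + 2.25% transit = 9.25% → $2.51
Jump rope $21.53: sports equipment → 7% + 2.25% transit = 9.25% → $1.99
AA batteries (8-pack) $8.64: all other tangible goods → 7.75% + 0% transit = 7.75% → $0.67
Laundry detergent $11.00: all other tangible goods → 7.75% + 0% transit = 7.75% → $0.85
Basketball $29.18: sports equipment → 7% + 2.25% transit = 9.25% → $2.70
Total tax = $2.01 + $13.57 + $3.66 + $2.51 + $1.99 + $0.67 + $0.85 + $2.70 = $27.96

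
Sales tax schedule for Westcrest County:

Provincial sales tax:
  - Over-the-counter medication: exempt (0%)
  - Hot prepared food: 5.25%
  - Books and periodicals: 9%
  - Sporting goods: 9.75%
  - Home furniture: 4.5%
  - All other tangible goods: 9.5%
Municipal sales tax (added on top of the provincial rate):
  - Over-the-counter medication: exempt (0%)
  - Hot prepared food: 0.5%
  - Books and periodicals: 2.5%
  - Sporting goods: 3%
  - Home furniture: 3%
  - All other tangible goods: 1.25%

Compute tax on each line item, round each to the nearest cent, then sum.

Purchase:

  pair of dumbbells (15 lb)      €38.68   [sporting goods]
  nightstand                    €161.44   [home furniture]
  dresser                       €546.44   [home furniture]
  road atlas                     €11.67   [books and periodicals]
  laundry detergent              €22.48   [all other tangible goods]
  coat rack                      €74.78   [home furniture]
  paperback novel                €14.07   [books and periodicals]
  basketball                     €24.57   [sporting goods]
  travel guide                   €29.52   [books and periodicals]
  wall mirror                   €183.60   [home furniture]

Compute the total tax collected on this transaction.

€89.30

Pair of dumbbells (15 lb) €38.68: sporting goods → 9.75% + 3% municipal = 12.75% → €4.93
Nightstand €161.44: home furniture → 4.5% + 3% municipal = 7.5% → €12.11
Dresser €546.44: home furniture → 4.5% + 3% municipal = 7.5% → €40.98
Road atlas €11.67: books and periodicals → 9% + 2.5% municipal = 11.5% → €1.34
Laundry detergent €22.48: all other tangible goods → 9.5% + 1.25% municipal = 10.75% → €2.42
Coat rack €74.78: home furniture → 4.5% + 3% municipal = 7.5% → €5.61
Paperback novel €14.07: books and periodicals → 9% + 2.5% municipal = 11.5% → €1.62
Basketball €24.57: sporting goods → 9.75% + 3% municipal = 12.75% → €3.13
Travel guide €29.52: books and periodicals → 9% + 2.5% municipal = 11.5% → €3.39
Wall mirror €183.60: home furniture → 4.5% + 3% municipal = 7.5% → €13.77
Total tax = €4.93 + €12.11 + €40.98 + €1.34 + €2.42 + €5.61 + €1.62 + €3.13 + €3.39 + €13.77 = €89.30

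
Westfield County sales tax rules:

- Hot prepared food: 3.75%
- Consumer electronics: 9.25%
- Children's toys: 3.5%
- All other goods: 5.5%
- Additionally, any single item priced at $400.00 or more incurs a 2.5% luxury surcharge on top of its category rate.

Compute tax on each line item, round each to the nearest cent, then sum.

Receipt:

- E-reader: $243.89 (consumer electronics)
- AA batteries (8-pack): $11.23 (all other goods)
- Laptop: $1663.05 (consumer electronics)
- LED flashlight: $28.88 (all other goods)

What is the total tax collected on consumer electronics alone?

E-reader $243.89: consumer electronics → 9.25% → $22.56
Laptop $1663.05: consumer electronics → 9.25% + 2.5% surcharge = 11.75% → $195.41
Tax on consumer electronics = $22.56 + $195.41 = $217.97

$217.97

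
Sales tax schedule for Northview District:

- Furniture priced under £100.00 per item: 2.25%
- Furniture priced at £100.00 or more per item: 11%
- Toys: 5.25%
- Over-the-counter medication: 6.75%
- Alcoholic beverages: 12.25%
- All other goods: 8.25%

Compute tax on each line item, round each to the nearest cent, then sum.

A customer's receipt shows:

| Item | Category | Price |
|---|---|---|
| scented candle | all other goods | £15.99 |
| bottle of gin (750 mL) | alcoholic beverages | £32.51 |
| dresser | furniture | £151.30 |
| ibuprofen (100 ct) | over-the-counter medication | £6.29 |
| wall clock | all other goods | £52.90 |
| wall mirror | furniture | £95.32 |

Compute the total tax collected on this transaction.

Scented candle £15.99: all other goods → 8.25% → £1.32
Bottle of gin (750 mL) £32.51: alcoholic beverages → 12.25% → £3.98
Dresser £151.30: furniture, £100.00 or more → 11% → £16.64
Ibuprofen (100 ct) £6.29: over-the-counter medication → 6.75% → £0.42
Wall clock £52.90: all other goods → 8.25% → £4.36
Wall mirror £95.32: furniture, under £100.00 → 2.25% → £2.14
Total tax = £1.32 + £3.98 + £16.64 + £0.42 + £4.36 + £2.14 = £28.86

£28.86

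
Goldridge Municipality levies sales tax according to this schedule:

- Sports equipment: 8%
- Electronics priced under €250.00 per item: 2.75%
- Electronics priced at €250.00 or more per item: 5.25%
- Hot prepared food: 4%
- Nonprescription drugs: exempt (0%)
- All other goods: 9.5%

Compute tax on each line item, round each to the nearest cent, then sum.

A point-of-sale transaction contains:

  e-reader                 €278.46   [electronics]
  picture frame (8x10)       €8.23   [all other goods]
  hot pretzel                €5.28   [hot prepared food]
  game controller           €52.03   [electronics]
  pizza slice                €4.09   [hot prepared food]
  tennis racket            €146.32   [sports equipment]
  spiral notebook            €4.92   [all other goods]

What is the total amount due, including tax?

€528.71

E-reader €278.46: electronics, €250.00 or more → 5.25% → €14.62
Picture frame (8x10) €8.23: all other goods → 9.5% → €0.78
Hot pretzel €5.28: hot prepared food → 4% → €0.21
Game controller €52.03: electronics, under €250.00 → 2.75% → €1.43
Pizza slice €4.09: hot prepared food → 4% → €0.16
Tennis racket €146.32: sports equipment → 8% → €11.71
Spiral notebook €4.92: all other goods → 9.5% → €0.47
Subtotal = €499.33; tax = €29.38; total due = €528.71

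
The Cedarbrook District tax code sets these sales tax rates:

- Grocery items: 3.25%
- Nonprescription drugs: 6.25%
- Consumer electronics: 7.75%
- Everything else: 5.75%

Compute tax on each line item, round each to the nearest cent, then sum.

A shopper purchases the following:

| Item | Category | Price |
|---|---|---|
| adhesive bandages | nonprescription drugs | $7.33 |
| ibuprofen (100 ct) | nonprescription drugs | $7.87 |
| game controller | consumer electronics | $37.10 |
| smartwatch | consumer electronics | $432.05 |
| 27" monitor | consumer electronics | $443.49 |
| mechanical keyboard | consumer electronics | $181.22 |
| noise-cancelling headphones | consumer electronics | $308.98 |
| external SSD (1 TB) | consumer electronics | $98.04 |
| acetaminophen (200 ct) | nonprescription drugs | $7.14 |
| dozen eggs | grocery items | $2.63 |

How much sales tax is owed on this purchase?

Adhesive bandages $7.33: nonprescription drugs → 6.25% → $0.46
Ibuprofen (100 ct) $7.87: nonprescription drugs → 6.25% → $0.49
Game controller $37.10: consumer electronics → 7.75% → $2.88
Smartwatch $432.05: consumer electronics → 7.75% → $33.48
27" monitor $443.49: consumer electronics → 7.75% → $34.37
Mechanical keyboard $181.22: consumer electronics → 7.75% → $14.04
Noise-cancelling headphones $308.98: consumer electronics → 7.75% → $23.95
External SSD (1 TB) $98.04: consumer electronics → 7.75% → $7.60
Acetaminophen (200 ct) $7.14: nonprescription drugs → 6.25% → $0.45
Dozen eggs $2.63: grocery items → 3.25% → $0.09
Total tax = $0.46 + $0.49 + $2.88 + $33.48 + $34.37 + $14.04 + $23.95 + $7.60 + $0.45 + $0.09 = $117.81

$117.81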